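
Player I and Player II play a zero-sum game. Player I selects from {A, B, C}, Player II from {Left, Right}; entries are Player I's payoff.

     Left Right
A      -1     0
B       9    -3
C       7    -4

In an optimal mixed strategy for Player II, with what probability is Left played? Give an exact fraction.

3/13

Row minima: A → -1, B → -3, C → -4; maximin = -1.
Column maxima: Left → 9, Right → 0; minimax = 0.
-1 ≠ 0, so there is no saddle point; optimal play is mixed.
C is strictly dominated by B, so Player I never plays it.
On the remaining 2×2 (A, B vs Left, Right):
Let Player I play A with probability p. Expected payoff against Left: (-1)p + 9(1−p) = −10p + 9; against Right: 0p + (-3)(1−p) = 3p − 3.
Setting these equal: −10p + 9 = 3p − 3 ⇒ −13p = -12 ⇒ p = 12/13, and the value is (-10)·(12/13) + 9 = -3/13.
For Player II: with q = P(Left), equating A's and B's payoffs gives −q = 12q − 3 ⇒ q = 3/13.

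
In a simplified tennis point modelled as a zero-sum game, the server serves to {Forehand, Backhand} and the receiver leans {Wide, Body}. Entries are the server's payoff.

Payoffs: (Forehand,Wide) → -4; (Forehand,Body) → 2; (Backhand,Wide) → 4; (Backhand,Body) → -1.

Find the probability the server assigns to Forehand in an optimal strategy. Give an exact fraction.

5/11

Row minima: Forehand → -4, Backhand → -1; maximin = -1.
Column maxima: Wide → 4, Body → 2; minimax = 2.
-1 ≠ 2, so there is no saddle point; optimal play is mixed.
Let the server play Forehand with probability p. Expected payoff against Wide: (-4)p + 4(1−p) = −8p + 4; against Body: 2p + (-1)(1−p) = 3p − 1.
Setting these equal: −8p + 4 = 3p − 1 ⇒ −11p = -5 ⇒ p = 5/11, and the value is (-8)·(5/11) + 4 = 4/11.
For the receiver: with q = P(Wide), equating Forehand's and Backhand's payoffs gives −6q + 2 = 5q − 1 ⇒ q = 3/11.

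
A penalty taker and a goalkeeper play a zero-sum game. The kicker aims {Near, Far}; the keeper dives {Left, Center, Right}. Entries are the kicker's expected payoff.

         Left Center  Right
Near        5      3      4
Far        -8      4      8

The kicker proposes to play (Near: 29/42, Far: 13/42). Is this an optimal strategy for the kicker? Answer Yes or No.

Against Left this mix gives (29/42)·5 + (13/42)·(-8) = 41/42.
Against Center this mix gives (29/42)·3 + (13/42)·4 = 139/42.
Against Right this mix gives (29/42)·4 + (13/42)·8 = 110/21.
The keeper will play Left, holding the kicker to 41/42. Shifting weight toward the row that does better against Left would raise this floor (the equalizing mix achieves 22/7 against both Left and Center), so the proposed strategy is not optimal.

No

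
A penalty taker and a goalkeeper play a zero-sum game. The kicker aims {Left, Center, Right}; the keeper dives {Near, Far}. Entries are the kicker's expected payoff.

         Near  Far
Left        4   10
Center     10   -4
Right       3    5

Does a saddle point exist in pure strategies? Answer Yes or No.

No

Row minima: Left → 4, Center → -4, Right → 3; maximin = 4.
Column maxima: Near → 10, Far → 10; minimax = 10.
4 ≠ 10, so no pure-strategy equilibrium exists.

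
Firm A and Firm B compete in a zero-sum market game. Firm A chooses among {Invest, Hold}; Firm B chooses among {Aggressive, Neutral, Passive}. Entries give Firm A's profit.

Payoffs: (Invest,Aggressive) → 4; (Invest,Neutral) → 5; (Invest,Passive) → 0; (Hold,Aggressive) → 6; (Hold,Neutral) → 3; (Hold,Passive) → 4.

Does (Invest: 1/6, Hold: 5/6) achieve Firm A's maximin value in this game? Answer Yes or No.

Yes

Against Aggressive this mix gives (1/6)·4 + (5/6)·6 = 17/3.
Against Neutral this mix gives (1/6)·5 + (5/6)·3 = 10/3.
Against Passive this mix gives (1/6)·0 + (5/6)·4 = 10/3.
All of Firm B's active replies (Neutral, Passive) yield 10/3, and no column does worse for Firm A. The mix makes Firm B indifferent and guarantees 10/3, so it is optimal.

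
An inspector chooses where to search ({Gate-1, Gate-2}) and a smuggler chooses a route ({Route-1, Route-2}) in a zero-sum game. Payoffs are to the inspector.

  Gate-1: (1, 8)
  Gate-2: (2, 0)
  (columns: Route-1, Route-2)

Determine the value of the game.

16/9

Row minima: Gate-1 → 1, Gate-2 → 0; maximin = 1.
Column maxima: Route-1 → 2, Route-2 → 8; minimax = 2.
1 ≠ 2, so there is no saddle point; optimal play is mixed.
Let the inspector play Gate-1 with probability p. Expected payoff against Route-1: 1p + 2(1−p) = −p + 2; against Route-2: 8p + 0(1−p) = 8p.
Setting these equal: −p + 2 = 8p ⇒ −9p = -2 ⇒ p = 2/9, and the value is (-1)·(2/9) + 2 = 16/9.
For the smuggler: with q = P(Route-1), equating Gate-1's and Gate-2's payoffs gives −7q + 8 = 2q ⇒ q = 8/9.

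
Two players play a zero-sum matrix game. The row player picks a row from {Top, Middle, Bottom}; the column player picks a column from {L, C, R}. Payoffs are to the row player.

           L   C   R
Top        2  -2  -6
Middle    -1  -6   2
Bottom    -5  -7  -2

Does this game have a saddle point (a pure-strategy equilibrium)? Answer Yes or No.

No

Row minima: Top → -6, Middle → -6, Bottom → -7; maximin = -6.
Column maxima: L → 2, C → -2, R → 2; minimax = -2.
-6 ≠ -2, so no pure-strategy equilibrium exists.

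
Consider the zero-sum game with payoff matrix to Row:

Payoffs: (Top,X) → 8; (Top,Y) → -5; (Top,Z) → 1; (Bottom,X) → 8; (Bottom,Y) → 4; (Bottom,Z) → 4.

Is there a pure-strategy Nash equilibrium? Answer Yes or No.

Yes

Row minima: Top → -5, Bottom → 4; maximin = 4.
Column maxima: X → 8, Y → 4, Z → 4; minimax = 4.
maximin = minimax = 4, so a saddle point exists.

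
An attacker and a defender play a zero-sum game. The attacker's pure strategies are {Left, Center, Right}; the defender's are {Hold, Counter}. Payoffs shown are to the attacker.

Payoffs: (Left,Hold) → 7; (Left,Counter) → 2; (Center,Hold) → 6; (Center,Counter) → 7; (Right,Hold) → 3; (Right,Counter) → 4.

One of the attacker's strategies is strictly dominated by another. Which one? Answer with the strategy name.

Right

Center gives a strictly higher payoff than Right against every column: 6 > 3, 7 > 4.
So Right is strictly dominated and the attacker never plays it.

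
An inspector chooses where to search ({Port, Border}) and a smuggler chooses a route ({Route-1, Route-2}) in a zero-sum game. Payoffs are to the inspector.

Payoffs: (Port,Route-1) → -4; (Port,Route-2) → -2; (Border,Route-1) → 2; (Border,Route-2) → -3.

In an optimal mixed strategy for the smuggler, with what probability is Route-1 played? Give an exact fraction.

1/7

Row minima: Port → -4, Border → -3; maximin = -3.
Column maxima: Route-1 → 2, Route-2 → -2; minimax = -2.
-3 ≠ -2, so there is no saddle point; optimal play is mixed.
Let the inspector play Port with probability p. Expected payoff against Route-1: (-4)p + 2(1−p) = −6p + 2; against Route-2: (-2)p + (-3)(1−p) = p − 3.
Setting these equal: −6p + 2 = p − 3 ⇒ −7p = -5 ⇒ p = 5/7, and the value is (-6)·(5/7) + 2 = -16/7.
For the smuggler: with q = P(Route-1), equating Port's and Border's payoffs gives −2q − 2 = 5q − 3 ⇒ q = 1/7.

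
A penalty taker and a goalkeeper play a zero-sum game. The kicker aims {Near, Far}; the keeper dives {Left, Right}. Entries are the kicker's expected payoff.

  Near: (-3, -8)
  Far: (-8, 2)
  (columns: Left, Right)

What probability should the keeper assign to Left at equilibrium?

2/3

Row minima: Near → -8, Far → -8; maximin = -8.
Column maxima: Left → -3, Right → 2; minimax = -3.
-8 ≠ -3, so there is no saddle point; optimal play is mixed.
Let the kicker play Near with probability p. Expected payoff against Left: (-3)p + (-8)(1−p) = 5p − 8; against Right: (-8)p + 2(1−p) = −10p + 2.
Setting these equal: 5p − 8 = −10p + 2 ⇒ 15p = 10 ⇒ p = 2/3, and the value is (5)·(2/3) − 8 = -14/3.
For the keeper: with q = P(Left), equating Near's and Far's payoffs gives 5q − 8 = −10q + 2 ⇒ q = 2/3.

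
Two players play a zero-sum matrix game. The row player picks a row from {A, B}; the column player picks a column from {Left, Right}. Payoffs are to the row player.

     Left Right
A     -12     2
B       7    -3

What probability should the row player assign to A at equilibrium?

5/12

Row minima: A → -12, B → -3; maximin = -3.
Column maxima: Left → 7, Right → 2; minimax = 2.
-3 ≠ 2, so there is no saddle point; optimal play is mixed.
Let the row player play A with probability p. Expected payoff against Left: (-12)p + 7(1−p) = −19p + 7; against Right: 2p + (-3)(1−p) = 5p − 3.
Setting these equal: −19p + 7 = 5p − 3 ⇒ −24p = -10 ⇒ p = 5/12, and the value is (-19)·(5/12) + 7 = -11/12.
For the column player: with q = P(Left), equating A's and B's payoffs gives −14q + 2 = 10q − 3 ⇒ q = 5/24.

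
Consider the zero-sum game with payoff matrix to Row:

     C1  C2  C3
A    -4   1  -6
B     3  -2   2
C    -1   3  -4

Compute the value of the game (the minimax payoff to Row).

-2/11

Row minima: A → -6, B → -2, C → -4; maximin = -2.
Column maxima: C1 → 3, C2 → 3, C3 → 2; minimax = 2.
-2 ≠ 2, so there is no saddle point; optimal play is mixed.
A is strictly dominated by C, so Row never plays it.
C1 is strictly dominated by C3 (it gives Row strictly more in every row), so Column never plays it.
On the remaining 2×2 (B, C vs C2, C3):
Let Row play B with probability p. Expected payoff against C2: (-2)p + 3(1−p) = −5p + 3; against C3: 2p + (-4)(1−p) = 6p − 4.
Setting these equal: −5p + 3 = 6p − 4 ⇒ −11p = -7 ⇒ p = 7/11, and the value is (-5)·(7/11) + 3 = -2/11.
For Column: with q = P(C2), equating B's and C's payoffs gives −4q + 2 = 7q − 4 ⇒ q = 6/11.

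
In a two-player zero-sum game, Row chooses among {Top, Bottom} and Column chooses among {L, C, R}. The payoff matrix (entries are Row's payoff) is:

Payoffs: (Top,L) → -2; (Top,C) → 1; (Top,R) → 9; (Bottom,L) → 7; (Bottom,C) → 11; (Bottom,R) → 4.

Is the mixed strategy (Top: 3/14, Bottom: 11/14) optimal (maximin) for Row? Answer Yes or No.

Yes

Against L this mix gives (3/14)·(-2) + (11/14)·7 = 71/14.
Against C this mix gives (3/14)·1 + (11/14)·11 = 62/7.
Against R this mix gives (3/14)·9 + (11/14)·4 = 71/14.
All of Column's active replies (L, R) yield 71/14, and no column does worse for Row. The mix makes Column indifferent and guarantees 71/14, so it is optimal.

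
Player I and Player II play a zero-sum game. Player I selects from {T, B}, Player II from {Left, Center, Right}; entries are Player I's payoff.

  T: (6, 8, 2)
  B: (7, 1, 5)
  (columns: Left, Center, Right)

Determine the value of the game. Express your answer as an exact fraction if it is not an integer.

19/5

Row minima: T → 2, B → 1; maximin = 2.
Column maxima: Left → 7, Center → 8, Right → 5; minimax = 5.
2 ≠ 5, so there is no saddle point; optimal play is mixed.
Left is strictly dominated by Right (it gives Player I strictly more in every row), so Player II never plays it.
On the remaining 2×2 (T, B vs Center, Right):
Let Player I play T with probability p. Expected payoff against Center: 8p + 1(1−p) = 7p + 1; against Right: 2p + 5(1−p) = −3p + 5.
Setting these equal: 7p + 1 = −3p + 5 ⇒ 10p = 4 ⇒ p = 2/5, and the value is (7)·(2/5) + 1 = 19/5.
For Player II: with q = P(Center), equating T's and B's payoffs gives 6q + 2 = −4q + 5 ⇒ q = 3/10.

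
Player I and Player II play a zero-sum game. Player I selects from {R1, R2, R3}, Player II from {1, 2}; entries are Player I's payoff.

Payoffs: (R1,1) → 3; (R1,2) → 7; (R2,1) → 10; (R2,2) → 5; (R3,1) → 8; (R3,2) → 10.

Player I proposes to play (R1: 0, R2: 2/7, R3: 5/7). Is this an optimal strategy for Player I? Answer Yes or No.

Against 1 this mix gives (2/7)·10 + (5/7)·8 = 60/7.
Against 2 this mix gives (2/7)·5 + (5/7)·10 = 60/7.
All of Player II's active replies (1, 2) yield 60/7, and no column does worse for Player I. The mix makes Player II indifferent and guarantees 60/7, so it is optimal.

Yes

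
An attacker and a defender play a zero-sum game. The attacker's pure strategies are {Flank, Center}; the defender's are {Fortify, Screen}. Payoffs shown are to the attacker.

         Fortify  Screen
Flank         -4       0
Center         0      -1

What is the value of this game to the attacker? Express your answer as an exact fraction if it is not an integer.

Row minima: Flank → -4, Center → -1; maximin = -1.
Column maxima: Fortify → 0, Screen → 0; minimax = 0.
-1 ≠ 0, so there is no saddle point; optimal play is mixed.
Let the attacker play Flank with probability p. Expected payoff against Fortify: (-4)p + 0(1−p) = −4p; against Screen: 0p + (-1)(1−p) = p − 1.
Setting these equal: −4p = p − 1 ⇒ −5p = -1 ⇒ p = 1/5, and the value is (-4)·(1/5) = -4/5.
For the defender: with q = P(Fortify), equating Flank's and Center's payoffs gives −4q = q − 1 ⇒ q = 1/5.

-4/5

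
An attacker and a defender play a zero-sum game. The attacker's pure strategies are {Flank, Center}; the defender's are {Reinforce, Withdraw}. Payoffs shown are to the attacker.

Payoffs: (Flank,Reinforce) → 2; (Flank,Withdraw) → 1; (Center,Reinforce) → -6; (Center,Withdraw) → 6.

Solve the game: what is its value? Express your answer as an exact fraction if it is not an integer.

18/13

Row minima: Flank → 1, Center → -6; maximin = 1.
Column maxima: Reinforce → 2, Withdraw → 6; minimax = 2.
1 ≠ 2, so there is no saddle point; optimal play is mixed.
Let the attacker play Flank with probability p. Expected payoff against Reinforce: 2p + (-6)(1−p) = 8p − 6; against Withdraw: 1p + 6(1−p) = −5p + 6.
Setting these equal: 8p − 6 = −5p + 6 ⇒ 13p = 12 ⇒ p = 12/13, and the value is (8)·(12/13) − 6 = 18/13.
For the defender: with q = P(Reinforce), equating Flank's and Center's payoffs gives q + 1 = −12q + 6 ⇒ q = 5/13.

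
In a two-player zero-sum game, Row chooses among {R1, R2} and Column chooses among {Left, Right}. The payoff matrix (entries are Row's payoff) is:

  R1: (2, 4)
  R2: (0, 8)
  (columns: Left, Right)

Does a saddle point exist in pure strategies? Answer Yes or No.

Row minima: R1 → 2, R2 → 0; maximin = 2.
Column maxima: Left → 2, Right → 8; minimax = 2.
maximin = minimax = 2, so a saddle point exists.

Yes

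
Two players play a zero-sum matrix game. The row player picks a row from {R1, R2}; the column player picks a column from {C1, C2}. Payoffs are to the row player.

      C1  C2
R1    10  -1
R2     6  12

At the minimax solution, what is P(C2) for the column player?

Row minima: R1 → -1, R2 → 6; maximin = 6.
Column maxima: C1 → 10, C2 → 12; minimax = 10.
6 ≠ 10, so there is no saddle point; optimal play is mixed.
Let the row player play R1 with probability p. Expected payoff against C1: 10p + 6(1−p) = 4p + 6; against C2: (-1)p + 12(1−p) = −13p + 12.
Setting these equal: 4p + 6 = −13p + 12 ⇒ 17p = 6 ⇒ p = 6/17, and the value is (4)·(6/17) + 6 = 126/17.
For the column player: with q = P(C1), equating R1's and R2's payoffs gives 11q − 1 = −6q + 12 ⇒ q = 13/17.

4/17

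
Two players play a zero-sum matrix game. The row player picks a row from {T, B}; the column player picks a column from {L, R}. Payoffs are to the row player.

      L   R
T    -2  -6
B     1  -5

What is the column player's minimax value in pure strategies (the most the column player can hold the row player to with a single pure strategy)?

-5

Column maxima: L → 1, R → -5.
The smallest of these is -5.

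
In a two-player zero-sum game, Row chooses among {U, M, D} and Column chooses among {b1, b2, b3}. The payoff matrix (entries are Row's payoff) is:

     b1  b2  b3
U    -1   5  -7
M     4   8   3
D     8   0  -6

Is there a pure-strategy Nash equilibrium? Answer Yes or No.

Yes

Row minima: U → -7, M → 3, D → -6; maximin = 3.
Column maxima: b1 → 8, b2 → 8, b3 → 3; minimax = 3.
maximin = minimax = 3, so a saddle point exists.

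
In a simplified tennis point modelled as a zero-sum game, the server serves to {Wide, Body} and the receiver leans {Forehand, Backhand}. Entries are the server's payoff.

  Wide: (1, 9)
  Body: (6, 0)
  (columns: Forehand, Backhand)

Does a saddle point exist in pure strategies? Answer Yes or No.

No

Row minima: Wide → 1, Body → 0; maximin = 1.
Column maxima: Forehand → 6, Backhand → 9; minimax = 6.
1 ≠ 6, so no pure-strategy equilibrium exists.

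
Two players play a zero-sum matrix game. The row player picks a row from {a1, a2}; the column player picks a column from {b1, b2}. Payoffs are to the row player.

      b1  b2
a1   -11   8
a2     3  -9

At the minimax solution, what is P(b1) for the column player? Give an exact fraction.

17/31

Row minima: a1 → -11, a2 → -9; maximin = -9.
Column maxima: b1 → 3, b2 → 8; minimax = 3.
-9 ≠ 3, so there is no saddle point; optimal play is mixed.
Let the row player play a1 with probability p. Expected payoff against b1: (-11)p + 3(1−p) = −14p + 3; against b2: 8p + (-9)(1−p) = 17p − 9.
Setting these equal: −14p + 3 = 17p − 9 ⇒ −31p = -12 ⇒ p = 12/31, and the value is (-14)·(12/31) + 3 = -75/31.
For the column player: with q = P(b1), equating a1's and a2's payoffs gives −19q + 8 = 12q − 9 ⇒ q = 17/31.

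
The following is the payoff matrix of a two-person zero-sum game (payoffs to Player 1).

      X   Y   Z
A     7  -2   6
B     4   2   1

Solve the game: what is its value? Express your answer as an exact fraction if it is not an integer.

14/9

Row minima: A → -2, B → 1; maximin = 1.
Column maxima: X → 7, Y → 2, Z → 6; minimax = 2.
1 ≠ 2, so there is no saddle point; optimal play is mixed.
X is strictly dominated by Y (it gives Player 1 strictly more in every row), so Player 2 never plays it.
On the remaining 2×2 (A, B vs Y, Z):
Let Player 1 play A with probability p. Expected payoff against Y: (-2)p + 2(1−p) = −4p + 2; against Z: 6p + 1(1−p) = 5p + 1.
Setting these equal: −4p + 2 = 5p + 1 ⇒ −9p = -1 ⇒ p = 1/9, and the value is (-4)·(1/9) + 2 = 14/9.
For Player 2: with q = P(Y), equating A's and B's payoffs gives −8q + 6 = q + 1 ⇒ q = 5/9.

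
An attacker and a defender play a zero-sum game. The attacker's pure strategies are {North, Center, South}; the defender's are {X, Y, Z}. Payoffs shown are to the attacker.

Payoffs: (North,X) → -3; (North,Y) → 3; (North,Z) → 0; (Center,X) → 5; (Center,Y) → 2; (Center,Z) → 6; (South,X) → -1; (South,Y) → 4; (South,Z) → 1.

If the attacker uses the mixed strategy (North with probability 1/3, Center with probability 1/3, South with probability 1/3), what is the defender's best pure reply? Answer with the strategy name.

X

If the defender plays X, the attacker's expected payoff is (1/3)·(-3) + (1/3)·5 + (1/3)·(-1) = 1/3.
If the defender plays Y, the attacker's expected payoff is (1/3)·3 + (1/3)·2 + (1/3)·4 = 3.
If the defender plays Z, the attacker's expected payoff is (1/3)·0 + (1/3)·6 + (1/3)·1 = 7/3.
The defender minimizes the attacker's payoff; the smallest is 1/3, so the best response is X.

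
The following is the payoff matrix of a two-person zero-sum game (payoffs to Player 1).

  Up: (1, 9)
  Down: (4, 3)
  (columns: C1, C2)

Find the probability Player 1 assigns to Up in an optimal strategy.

1/9

Row minima: Up → 1, Down → 3; maximin = 3.
Column maxima: C1 → 4, C2 → 9; minimax = 4.
3 ≠ 4, so there is no saddle point; optimal play is mixed.
Let Player 1 play Up with probability p. Expected payoff against C1: 1p + 4(1−p) = −3p + 4; against C2: 9p + 3(1−p) = 6p + 3.
Setting these equal: −3p + 4 = 6p + 3 ⇒ −9p = -1 ⇒ p = 1/9, and the value is (-3)·(1/9) + 4 = 11/3.
For Player 2: with q = P(C1), equating Up's and Down's payoffs gives −8q + 9 = q + 3 ⇒ q = 2/3.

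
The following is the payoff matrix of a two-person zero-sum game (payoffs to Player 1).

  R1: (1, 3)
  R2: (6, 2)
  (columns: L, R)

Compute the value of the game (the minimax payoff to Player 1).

8/3

Row minima: R1 → 1, R2 → 2; maximin = 2.
Column maxima: L → 6, R → 3; minimax = 3.
2 ≠ 3, so there is no saddle point; optimal play is mixed.
Let Player 1 play R1 with probability p. Expected payoff against L: 1p + 6(1−p) = −5p + 6; against R: 3p + 2(1−p) = p + 2.
Setting these equal: −5p + 6 = p + 2 ⇒ −6p = -4 ⇒ p = 2/3, and the value is (-5)·(2/3) + 6 = 8/3.
For Player 2: with q = P(L), equating R1's and R2's payoffs gives −2q + 3 = 4q + 2 ⇒ q = 1/6.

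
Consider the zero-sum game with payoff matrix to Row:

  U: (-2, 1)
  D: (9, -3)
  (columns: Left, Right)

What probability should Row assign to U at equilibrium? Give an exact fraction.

4/5

Row minima: U → -2, D → -3; maximin = -2.
Column maxima: Left → 9, Right → 1; minimax = 1.
-2 ≠ 1, so there is no saddle point; optimal play is mixed.
Let Row play U with probability p. Expected payoff against Left: (-2)p + 9(1−p) = −11p + 9; against Right: 1p + (-3)(1−p) = 4p − 3.
Setting these equal: −11p + 9 = 4p − 3 ⇒ −15p = -12 ⇒ p = 4/5, and the value is (-11)·(4/5) + 9 = 1/5.
For Column: with q = P(Left), equating U's and D's payoffs gives −3q + 1 = 12q − 3 ⇒ q = 4/15.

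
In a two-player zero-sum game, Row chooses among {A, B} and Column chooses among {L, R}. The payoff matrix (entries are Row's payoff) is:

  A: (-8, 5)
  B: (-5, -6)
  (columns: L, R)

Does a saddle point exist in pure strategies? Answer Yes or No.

Row minima: A → -8, B → -6; maximin = -6.
Column maxima: L → -5, R → 5; minimax = -5.
-6 ≠ -5, so no pure-strategy equilibrium exists.

No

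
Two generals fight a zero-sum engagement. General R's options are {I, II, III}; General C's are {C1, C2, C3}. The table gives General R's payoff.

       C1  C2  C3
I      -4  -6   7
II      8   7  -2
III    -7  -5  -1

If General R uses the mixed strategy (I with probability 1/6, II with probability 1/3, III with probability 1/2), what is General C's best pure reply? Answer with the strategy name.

If General C plays C1, General R's expected payoff is (1/6)·(-4) + (1/3)·8 + (1/2)·(-7) = -3/2.
If General C plays C2, General R's expected payoff is (1/6)·(-6) + (1/3)·7 + (1/2)·(-5) = -7/6.
If General C plays C3, General R's expected payoff is (1/6)·7 + (1/3)·(-2) + (1/2)·(-1) = 0.
General C minimizes General R's payoff; the smallest is -3/2, so the best response is C1.

C1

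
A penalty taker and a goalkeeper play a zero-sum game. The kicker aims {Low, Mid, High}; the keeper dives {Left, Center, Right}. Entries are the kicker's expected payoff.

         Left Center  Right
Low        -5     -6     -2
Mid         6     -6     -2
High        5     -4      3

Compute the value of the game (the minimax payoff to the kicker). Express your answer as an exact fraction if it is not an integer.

Row minima: Low → -6, Mid → -6, High → -4; maximin = -4.
Column maxima: Left → 6, Center → -4, Right → 3; minimax = -4.
Since maximin = minimax = -4, there is a saddle point and the value is -4.

-4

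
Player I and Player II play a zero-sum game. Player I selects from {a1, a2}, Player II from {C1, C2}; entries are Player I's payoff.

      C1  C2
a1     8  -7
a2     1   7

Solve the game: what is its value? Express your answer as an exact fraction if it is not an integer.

3

Row minima: a1 → -7, a2 → 1; maximin = 1.
Column maxima: C1 → 8, C2 → 7; minimax = 7.
1 ≠ 7, so there is no saddle point; optimal play is mixed.
Let Player I play a1 with probability p. Expected payoff against C1: 8p + 1(1−p) = 7p + 1; against C2: (-7)p + 7(1−p) = −14p + 7.
Setting these equal: 7p + 1 = −14p + 7 ⇒ 21p = 6 ⇒ p = 2/7, and the value is (7)·(2/7) + 1 = 3.
For Player II: with q = P(C1), equating a1's and a2's payoffs gives 15q − 7 = −6q + 7 ⇒ q = 2/3.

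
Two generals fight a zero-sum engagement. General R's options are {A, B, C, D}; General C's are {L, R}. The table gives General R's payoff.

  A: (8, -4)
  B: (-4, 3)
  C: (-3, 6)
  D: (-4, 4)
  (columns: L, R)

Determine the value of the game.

12/7

Row minima: A → -4, B → -4, C → -3, D → -4; maximin = -3.
Column maxima: L → 8, R → 6; minimax = 6.
-3 ≠ 6, so there is no saddle point; optimal play is mixed.
B is strictly dominated by C, so General R never plays it.
D is strictly dominated by C, so General R never plays it.
On the remaining 2×2 (A, C vs L, R):
Let General R play A with probability p. Expected payoff against L: 8p + (-3)(1−p) = 11p − 3; against R: (-4)p + 6(1−p) = −10p + 6.
Setting these equal: 11p − 3 = −10p + 6 ⇒ 21p = 9 ⇒ p = 3/7, and the value is (11)·(3/7) − 3 = 12/7.
For General C: with q = P(L), equating A's and C's payoffs gives 12q − 4 = −9q + 6 ⇒ q = 10/21.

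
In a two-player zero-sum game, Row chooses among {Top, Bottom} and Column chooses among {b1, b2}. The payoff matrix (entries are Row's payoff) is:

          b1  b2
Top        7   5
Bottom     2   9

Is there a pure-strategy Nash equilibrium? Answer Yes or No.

No

Row minima: Top → 5, Bottom → 2; maximin = 5.
Column maxima: b1 → 7, b2 → 9; minimax = 7.
5 ≠ 7, so no pure-strategy equilibrium exists.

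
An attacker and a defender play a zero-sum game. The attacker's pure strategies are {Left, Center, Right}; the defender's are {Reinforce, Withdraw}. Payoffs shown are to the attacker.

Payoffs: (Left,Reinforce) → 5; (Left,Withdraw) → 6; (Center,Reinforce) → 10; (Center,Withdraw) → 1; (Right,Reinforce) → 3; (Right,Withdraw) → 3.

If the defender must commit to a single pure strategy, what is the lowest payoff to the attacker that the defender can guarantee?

Column maxima: Reinforce → 10, Withdraw → 6.
The smallest of these is 6.

6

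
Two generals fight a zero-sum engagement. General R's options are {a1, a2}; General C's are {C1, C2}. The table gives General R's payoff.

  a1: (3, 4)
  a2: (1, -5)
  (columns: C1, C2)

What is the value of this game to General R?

Row minima: a1 → 3, a2 → -5; maximin = 3.
Column maxima: C1 → 3, C2 → 4; minimax = 3.
Since maximin = minimax = 3, there is a saddle point and the value is 3.

3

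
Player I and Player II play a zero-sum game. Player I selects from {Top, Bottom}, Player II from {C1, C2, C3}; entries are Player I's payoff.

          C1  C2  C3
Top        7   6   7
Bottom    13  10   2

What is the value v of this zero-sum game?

58/9

Row minima: Top → 6, Bottom → 2; maximin = 6.
Column maxima: C1 → 13, C2 → 10, C3 → 7; minimax = 7.
6 ≠ 7, so there is no saddle point; optimal play is mixed.
C1 is strictly dominated by C2 (it gives Player I strictly more in every row), so Player II never plays it.
On the remaining 2×2 (Top, Bottom vs C2, C3):
Let Player I play Top with probability p. Expected payoff against C2: 6p + 10(1−p) = −4p + 10; against C3: 7p + 2(1−p) = 5p + 2.
Setting these equal: −4p + 10 = 5p + 2 ⇒ −9p = -8 ⇒ p = 8/9, and the value is (-4)·(8/9) + 10 = 58/9.
For Player II: with q = P(C2), equating Top's and Bottom's payoffs gives −q + 7 = 8q + 2 ⇒ q = 5/9.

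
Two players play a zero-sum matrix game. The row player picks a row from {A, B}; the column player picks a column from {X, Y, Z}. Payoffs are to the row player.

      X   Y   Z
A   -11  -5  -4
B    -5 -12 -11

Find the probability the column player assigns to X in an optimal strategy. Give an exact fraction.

7/13

Row minima: A → -11, B → -12; maximin = -11.
Column maxima: X → -5, Y → -5, Z → -4; minimax = -5.
-11 ≠ -5, so there is no saddle point; optimal play is mixed.
Z is strictly dominated by Y (it gives the row player strictly more in every row), so the column player never plays it.
On the remaining 2×2 (A, B vs X, Y):
Let the row player play A with probability p. Expected payoff against X: (-11)p + (-5)(1−p) = −6p − 5; against Y: (-5)p + (-12)(1−p) = 7p − 12.
Setting these equal: −6p − 5 = 7p − 12 ⇒ −13p = -7 ⇒ p = 7/13, and the value is (-6)·(7/13) − 5 = -107/13.
For the column player: with q = P(X), equating A's and B's payoffs gives −6q − 5 = 7q − 12 ⇒ q = 7/13.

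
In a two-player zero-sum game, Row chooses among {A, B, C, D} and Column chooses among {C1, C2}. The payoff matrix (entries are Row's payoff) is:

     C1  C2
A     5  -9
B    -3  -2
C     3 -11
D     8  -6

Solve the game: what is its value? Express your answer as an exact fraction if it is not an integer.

-34/15

Row minima: A → -9, B → -3, C → -11, D → -6; maximin = -3.
Column maxima: C1 → 8, C2 → -2; minimax = -2.
-3 ≠ -2, so there is no saddle point; optimal play is mixed.
A is strictly dominated by D, so Row never plays it.
C is strictly dominated by D, so Row never plays it.
On the remaining 2×2 (B, D vs C1, C2):
Let Row play B with probability p. Expected payoff against C1: (-3)p + 8(1−p) = −11p + 8; against C2: (-2)p + (-6)(1−p) = 4p − 6.
Setting these equal: −11p + 8 = 4p − 6 ⇒ −15p = -14 ⇒ p = 14/15, and the value is (-11)·(14/15) + 8 = -34/15.
For Column: with q = P(C1), equating B's and D's payoffs gives −q − 2 = 14q − 6 ⇒ q = 4/15.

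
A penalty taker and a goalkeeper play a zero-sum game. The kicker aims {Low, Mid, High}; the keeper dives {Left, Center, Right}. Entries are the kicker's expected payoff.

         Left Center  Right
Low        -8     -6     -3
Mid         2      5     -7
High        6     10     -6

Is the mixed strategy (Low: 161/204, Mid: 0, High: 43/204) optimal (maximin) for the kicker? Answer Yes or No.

No

Against Left this mix gives (161/204)·(-8) + (43/204)·6 = -515/102.
Against Center this mix gives (161/204)·(-6) + (43/204)·10 = -134/51.
Against Right this mix gives (161/204)·(-3) + (43/204)·(-6) = -247/68.
The keeper will play Left, holding the kicker to -515/102. Shifting weight toward the row that does better against Left would raise this floor (the equalizing mix achieves -66/17 against both Left and Right), so the proposed strategy is not optimal.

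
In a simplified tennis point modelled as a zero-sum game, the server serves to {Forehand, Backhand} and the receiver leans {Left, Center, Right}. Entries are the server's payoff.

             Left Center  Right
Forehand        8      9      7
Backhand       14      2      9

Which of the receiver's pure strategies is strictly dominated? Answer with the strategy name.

Left

Right holds the server's payoff strictly below Left in every row: 7 < 8, 9 < 14.
So Left is strictly dominated for the receiver.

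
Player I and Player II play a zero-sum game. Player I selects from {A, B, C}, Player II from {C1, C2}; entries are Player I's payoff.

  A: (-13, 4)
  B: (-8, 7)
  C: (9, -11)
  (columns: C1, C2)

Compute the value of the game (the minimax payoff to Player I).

Row minima: A → -13, B → -8, C → -11; maximin = -8.
Column maxima: C1 → 9, C2 → 7; minimax = 7.
-8 ≠ 7, so there is no saddle point; optimal play is mixed.
A is strictly dominated by B, so Player I never plays it.
On the remaining 2×2 (B, C vs C1, C2):
Let Player I play B with probability p. Expected payoff against C1: (-8)p + 9(1−p) = −17p + 9; against C2: 7p + (-11)(1−p) = 18p − 11.
Setting these equal: −17p + 9 = 18p − 11 ⇒ −35p = -20 ⇒ p = 4/7, and the value is (-17)·(4/7) + 9 = -5/7.
For Player II: with q = P(C1), equating B's and C's payoffs gives −15q + 7 = 20q − 11 ⇒ q = 18/35.

-5/7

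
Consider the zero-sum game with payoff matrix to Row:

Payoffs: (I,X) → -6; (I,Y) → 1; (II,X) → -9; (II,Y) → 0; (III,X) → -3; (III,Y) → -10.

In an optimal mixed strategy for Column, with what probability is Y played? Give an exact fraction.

Row minima: I → -6, II → -9, III → -10; maximin = -6.
Column maxima: X → -3, Y → 1; minimax = -3.
-6 ≠ -3, so there is no saddle point; optimal play is mixed.
II is strictly dominated by I, so Row never plays it.
On the remaining 2×2 (I, III vs X, Y):
Let Row play I with probability p. Expected payoff against X: (-6)p + (-3)(1−p) = −3p − 3; against Y: 1p + (-10)(1−p) = 11p − 10.
Setting these equal: −3p − 3 = 11p − 10 ⇒ −14p = -7 ⇒ p = 1/2, and the value is (-3)·(1/2) − 3 = -9/2.
For Column: with q = P(X), equating I's and III's payoffs gives −7q + 1 = 7q − 10 ⇒ q = 11/14.

3/14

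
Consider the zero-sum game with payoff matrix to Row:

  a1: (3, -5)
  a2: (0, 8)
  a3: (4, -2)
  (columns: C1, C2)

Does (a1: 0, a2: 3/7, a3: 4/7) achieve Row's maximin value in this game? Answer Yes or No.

Against C1 this mix gives (3/7)·0 + (4/7)·4 = 16/7.
Against C2 this mix gives (3/7)·8 + (4/7)·(-2) = 16/7.
All of Column's active replies (C1, C2) yield 16/7, and no column does worse for Row. The mix makes Column indifferent and guarantees 16/7, so it is optimal.

Yes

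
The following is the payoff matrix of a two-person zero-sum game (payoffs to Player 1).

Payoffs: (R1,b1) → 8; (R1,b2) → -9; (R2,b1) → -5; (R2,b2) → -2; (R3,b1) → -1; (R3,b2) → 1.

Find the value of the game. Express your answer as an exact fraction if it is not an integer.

-1/19

Row minima: R1 → -9, R2 → -5, R3 → -1; maximin = -1.
Column maxima: b1 → 8, b2 → 1; minimax = 1.
-1 ≠ 1, so there is no saddle point; optimal play is mixed.
R2 is strictly dominated by R3, so Player 1 never plays it.
On the remaining 2×2 (R1, R3 vs b1, b2):
Let Player 1 play R1 with probability p. Expected payoff against b1: 8p + (-1)(1−p) = 9p − 1; against b2: (-9)p + 1(1−p) = −10p + 1.
Setting these equal: 9p − 1 = −10p + 1 ⇒ 19p = 2 ⇒ p = 2/19, and the value is (9)·(2/19) − 1 = -1/19.
For Player 2: with q = P(b1), equating R1's and R3's payoffs gives 17q − 9 = −2q + 1 ⇒ q = 10/19.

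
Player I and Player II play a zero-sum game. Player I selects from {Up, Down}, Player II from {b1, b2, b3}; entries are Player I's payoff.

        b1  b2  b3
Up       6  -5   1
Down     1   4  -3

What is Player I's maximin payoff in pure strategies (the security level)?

-3

Row minima: Up → -5, Down → -3.
The best of these is -3.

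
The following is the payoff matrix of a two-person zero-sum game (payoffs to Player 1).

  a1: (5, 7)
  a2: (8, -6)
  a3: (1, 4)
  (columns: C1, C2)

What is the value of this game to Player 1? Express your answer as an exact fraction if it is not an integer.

43/8

Row minima: a1 → 5, a2 → -6, a3 → 1; maximin = 5.
Column maxima: C1 → 8, C2 → 7; minimax = 7.
5 ≠ 7, so there is no saddle point; optimal play is mixed.
a3 is strictly dominated by a1, so Player 1 never plays it.
On the remaining 2×2 (a1, a2 vs C1, C2):
Let Player 1 play a1 with probability p. Expected payoff against C1: 5p + 8(1−p) = −3p + 8; against C2: 7p + (-6)(1−p) = 13p − 6.
Setting these equal: −3p + 8 = 13p − 6 ⇒ −16p = -14 ⇒ p = 7/8, and the value is (-3)·(7/8) + 8 = 43/8.
For Player 2: with q = P(C1), equating a1's and a2's payoffs gives −2q + 7 = 14q − 6 ⇒ q = 13/16.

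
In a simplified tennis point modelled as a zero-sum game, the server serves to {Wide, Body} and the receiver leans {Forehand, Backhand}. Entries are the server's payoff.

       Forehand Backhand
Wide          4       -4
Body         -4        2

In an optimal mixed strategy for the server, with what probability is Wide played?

Row minima: Wide → -4, Body → -4; maximin = -4.
Column maxima: Forehand → 4, Backhand → 2; minimax = 2.
-4 ≠ 2, so there is no saddle point; optimal play is mixed.
Let the server play Wide with probability p. Expected payoff against Forehand: 4p + (-4)(1−p) = 8p − 4; against Backhand: (-4)p + 2(1−p) = −6p + 2.
Setting these equal: 8p − 4 = −6p + 2 ⇒ 14p = 6 ⇒ p = 3/7, and the value is (8)·(3/7) − 4 = -4/7.
For the receiver: with q = P(Forehand), equating Wide's and Body's payoffs gives 8q − 4 = −6q + 2 ⇒ q = 3/7.

3/7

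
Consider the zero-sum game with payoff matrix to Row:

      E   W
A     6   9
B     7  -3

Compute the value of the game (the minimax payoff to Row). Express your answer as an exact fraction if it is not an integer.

Row minima: A → 6, B → -3; maximin = 6.
Column maxima: E → 7, W → 9; minimax = 7.
6 ≠ 7, so there is no saddle point; optimal play is mixed.
Let Row play A with probability p. Expected payoff against E: 6p + 7(1−p) = −p + 7; against W: 9p + (-3)(1−p) = 12p − 3.
Setting these equal: −p + 7 = 12p − 3 ⇒ −13p = -10 ⇒ p = 10/13, and the value is (-1)·(10/13) + 7 = 81/13.
For Column: with q = P(E), equating A's and B's payoffs gives −3q + 9 = 10q − 3 ⇒ q = 12/13.

81/13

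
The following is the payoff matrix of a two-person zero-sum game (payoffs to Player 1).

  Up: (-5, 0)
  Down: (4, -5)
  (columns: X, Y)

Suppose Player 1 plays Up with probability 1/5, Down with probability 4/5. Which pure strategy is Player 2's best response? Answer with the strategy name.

If Player 2 plays X, Player 1's expected payoff is (1/5)·(-5) + (4/5)·4 = 11/5.
If Player 2 plays Y, Player 1's expected payoff is (1/5)·0 + (4/5)·(-5) = -4.
Player 2 minimizes Player 1's payoff; the smallest is -4, so the best response is Y.

Y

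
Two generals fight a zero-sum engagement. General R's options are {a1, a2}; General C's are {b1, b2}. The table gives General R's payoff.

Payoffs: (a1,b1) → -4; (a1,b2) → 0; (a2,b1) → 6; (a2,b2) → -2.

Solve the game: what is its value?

Row minima: a1 → -4, a2 → -2; maximin = -2.
Column maxima: b1 → 6, b2 → 0; minimax = 0.
-2 ≠ 0, so there is no saddle point; optimal play is mixed.
Let General R play a1 with probability p. Expected payoff against b1: (-4)p + 6(1−p) = −10p + 6; against b2: 0p + (-2)(1−p) = 2p − 2.
Setting these equal: −10p + 6 = 2p − 2 ⇒ −12p = -8 ⇒ p = 2/3, and the value is (-10)·(2/3) + 6 = -2/3.
For General C: with q = P(b1), equating a1's and a2's payoffs gives −4q = 8q − 2 ⇒ q = 1/6.

-2/3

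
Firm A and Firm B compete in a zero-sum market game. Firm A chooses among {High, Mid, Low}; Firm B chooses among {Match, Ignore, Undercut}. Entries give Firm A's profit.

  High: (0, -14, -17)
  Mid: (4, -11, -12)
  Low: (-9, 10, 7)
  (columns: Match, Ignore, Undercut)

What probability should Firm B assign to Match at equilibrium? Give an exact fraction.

Row minima: High → -17, Mid → -12, Low → -9; maximin = -9.
Column maxima: Match → 4, Ignore → 10, Undercut → 7; minimax = 4.
-9 ≠ 4, so there is no saddle point; optimal play is mixed.
High is strictly dominated by Mid, so Firm A never plays it.
Ignore is strictly dominated by Undercut (it gives Firm A strictly more in every row), so Firm B never plays it.
On the remaining 2×2 (Mid, Low vs Match, Undercut):
Let Firm A play Mid with probability p. Expected payoff against Match: 4p + (-9)(1−p) = 13p − 9; against Undercut: (-12)p + 7(1−p) = −19p + 7.
Setting these equal: 13p − 9 = −19p + 7 ⇒ 32p = 16 ⇒ p = 1/2, and the value is (13)·(1/2) − 9 = -5/2.
For Firm B: with q = P(Match), equating Mid's and Low's payoffs gives 16q − 12 = −16q + 7 ⇒ q = 19/32.

19/32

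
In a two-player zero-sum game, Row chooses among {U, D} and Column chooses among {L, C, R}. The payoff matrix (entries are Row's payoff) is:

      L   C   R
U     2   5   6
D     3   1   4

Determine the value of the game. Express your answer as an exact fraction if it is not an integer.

Row minima: U → 2, D → 1; maximin = 2.
Column maxima: L → 3, C → 5, R → 6; minimax = 3.
2 ≠ 3, so there is no saddle point; optimal play is mixed.
R is strictly dominated by L (it gives Row strictly more in every row), so Column never plays it.
On the remaining 2×2 (U, D vs L, C):
Let Row play U with probability p. Expected payoff against L: 2p + 3(1−p) = −p + 3; against C: 5p + 1(1−p) = 4p + 1.
Setting these equal: −p + 3 = 4p + 1 ⇒ −5p = -2 ⇒ p = 2/5, and the value is (-1)·(2/5) + 3 = 13/5.
For Column: with q = P(L), equating U's and D's payoffs gives −3q + 5 = 2q + 1 ⇒ q = 4/5.

13/5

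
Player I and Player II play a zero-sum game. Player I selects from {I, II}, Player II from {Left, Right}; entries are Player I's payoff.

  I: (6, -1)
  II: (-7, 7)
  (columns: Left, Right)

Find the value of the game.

Row minima: I → -1, II → -7; maximin = -1.
Column maxima: Left → 6, Right → 7; minimax = 6.
-1 ≠ 6, so there is no saddle point; optimal play is mixed.
Let Player I play I with probability p. Expected payoff against Left: 6p + (-7)(1−p) = 13p − 7; against Right: (-1)p + 7(1−p) = −8p + 7.
Setting these equal: 13p − 7 = −8p + 7 ⇒ 21p = 14 ⇒ p = 2/3, and the value is (13)·(2/3) − 7 = 5/3.
For Player II: with q = P(Left), equating I's and II's payoffs gives 7q − 1 = −14q + 7 ⇒ q = 8/21.

5/3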